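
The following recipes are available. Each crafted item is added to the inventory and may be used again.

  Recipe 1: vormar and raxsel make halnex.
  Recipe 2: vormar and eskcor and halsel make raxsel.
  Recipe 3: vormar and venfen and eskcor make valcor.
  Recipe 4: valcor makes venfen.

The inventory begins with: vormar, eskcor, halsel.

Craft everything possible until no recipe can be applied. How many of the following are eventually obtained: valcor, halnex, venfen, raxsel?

2

Using Recipe 2, vormar, eskcor, and halsel make raxsel.
Using Recipe 1, vormar and raxsel make halnex.
valcor would need vormar, venfen, and eskcor (Recipe 3), but venfen is never obtained.
halnex: reached.
venfen would need valcor (Recipe 4), but valcor is never obtained.
raxsel: reached.
Reached: halnex and raxsel — 2 of the 4.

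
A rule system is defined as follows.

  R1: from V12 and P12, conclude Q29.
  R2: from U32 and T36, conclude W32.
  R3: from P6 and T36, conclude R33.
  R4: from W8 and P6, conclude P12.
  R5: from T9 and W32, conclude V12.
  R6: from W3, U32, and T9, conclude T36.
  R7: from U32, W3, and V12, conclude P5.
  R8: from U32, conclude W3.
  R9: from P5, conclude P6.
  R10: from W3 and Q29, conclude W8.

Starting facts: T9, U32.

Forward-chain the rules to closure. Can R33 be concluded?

Yes

From U32, R8 gives W3.
From W3, U32, and T9, R6 gives T36.
From U32 and T36, R2 gives W32.
T9 and W32 hold, so V12 follows (R5).
From U32, W3, and V12, R7 gives P5.
From P5, R9 gives P6.
From P6 and T36, R3 gives R33.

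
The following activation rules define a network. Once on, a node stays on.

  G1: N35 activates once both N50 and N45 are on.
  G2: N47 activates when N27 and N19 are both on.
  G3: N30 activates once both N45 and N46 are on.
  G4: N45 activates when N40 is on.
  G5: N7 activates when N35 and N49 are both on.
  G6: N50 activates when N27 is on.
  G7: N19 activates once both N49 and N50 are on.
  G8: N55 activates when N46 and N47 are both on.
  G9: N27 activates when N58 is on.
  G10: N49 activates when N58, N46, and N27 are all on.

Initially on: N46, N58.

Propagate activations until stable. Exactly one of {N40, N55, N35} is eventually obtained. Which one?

N55

N58 is on, so N27 activates (G9).
G10: N58, N46, and N27 on → N49 on.
N27 is on, so N50 activates (G6).
G7: N49 and N50 on → N19 on.
G2: N27 and N19 on → N47 on.
G8: N46 and N47 on → N55 on.
No rule produces N40, and it is not given. N35 would need N50 and N45 (G1), but N45 never turns on.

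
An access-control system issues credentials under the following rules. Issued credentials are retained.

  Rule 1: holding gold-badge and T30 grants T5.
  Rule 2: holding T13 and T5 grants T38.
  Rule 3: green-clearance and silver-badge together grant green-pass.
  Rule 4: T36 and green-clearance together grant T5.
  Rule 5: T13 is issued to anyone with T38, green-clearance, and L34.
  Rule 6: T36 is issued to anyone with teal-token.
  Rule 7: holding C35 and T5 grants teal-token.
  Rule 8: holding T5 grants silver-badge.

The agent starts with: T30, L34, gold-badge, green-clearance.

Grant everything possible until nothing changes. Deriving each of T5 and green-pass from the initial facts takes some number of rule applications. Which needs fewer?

T5: Holding gold-badge and T30 grants T5 (Rule 1). [1 rule application]
green-pass: Holding gold-badge and T30 grants T5 (Rule 1). Holding T5 grants silver-badge (Rule 8). Holding green-clearance and silver-badge grants green-pass (Rule 3). [3 rule applications]
T5 needs fewer.

T5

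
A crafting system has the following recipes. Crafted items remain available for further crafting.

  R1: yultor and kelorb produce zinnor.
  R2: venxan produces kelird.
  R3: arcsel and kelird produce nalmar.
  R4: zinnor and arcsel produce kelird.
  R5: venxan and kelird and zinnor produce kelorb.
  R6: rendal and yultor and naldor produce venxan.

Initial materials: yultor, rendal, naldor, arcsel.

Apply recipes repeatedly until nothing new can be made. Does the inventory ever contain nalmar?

rendal and yultor and naldor → venxan (R6).
venxan → kelird (R2).
arcsel and kelird → nalmar (R3).

Yes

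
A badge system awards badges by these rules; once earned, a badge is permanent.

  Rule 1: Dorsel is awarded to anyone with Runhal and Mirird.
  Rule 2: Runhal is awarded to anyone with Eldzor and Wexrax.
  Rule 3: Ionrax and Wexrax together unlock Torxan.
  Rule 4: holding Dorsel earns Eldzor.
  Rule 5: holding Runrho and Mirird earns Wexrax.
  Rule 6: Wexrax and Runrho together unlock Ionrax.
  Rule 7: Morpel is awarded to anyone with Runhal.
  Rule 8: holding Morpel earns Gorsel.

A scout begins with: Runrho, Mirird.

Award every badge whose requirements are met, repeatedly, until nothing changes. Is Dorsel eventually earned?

No

Dorsel would need Runhal and Mirird (Rule 1), but Runhal is never earned.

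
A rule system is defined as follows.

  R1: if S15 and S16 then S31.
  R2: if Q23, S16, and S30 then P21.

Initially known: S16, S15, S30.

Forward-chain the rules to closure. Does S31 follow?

Yes

S15 and S16 hold, so S31 follows (R1).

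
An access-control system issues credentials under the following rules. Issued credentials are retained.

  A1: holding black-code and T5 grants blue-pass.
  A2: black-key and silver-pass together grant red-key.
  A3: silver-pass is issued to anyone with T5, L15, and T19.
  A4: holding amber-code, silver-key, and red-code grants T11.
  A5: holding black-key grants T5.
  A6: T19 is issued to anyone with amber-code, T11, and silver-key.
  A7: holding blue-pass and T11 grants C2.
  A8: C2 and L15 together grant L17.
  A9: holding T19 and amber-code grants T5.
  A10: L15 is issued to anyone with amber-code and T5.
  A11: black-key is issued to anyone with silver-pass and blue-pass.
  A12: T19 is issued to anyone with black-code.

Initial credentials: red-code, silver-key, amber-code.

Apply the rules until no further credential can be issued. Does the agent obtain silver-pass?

Holding amber-code, silver-key, and red-code grants T11 (A4).
Holding amber-code, T11, and silver-key grants T19 (A6).
Holding T19 and amber-code grants T5 (A9).
Holding amber-code and T5 grants L15 (A10).
Holding T5, L15, and T19 grants silver-pass (A3).

Yes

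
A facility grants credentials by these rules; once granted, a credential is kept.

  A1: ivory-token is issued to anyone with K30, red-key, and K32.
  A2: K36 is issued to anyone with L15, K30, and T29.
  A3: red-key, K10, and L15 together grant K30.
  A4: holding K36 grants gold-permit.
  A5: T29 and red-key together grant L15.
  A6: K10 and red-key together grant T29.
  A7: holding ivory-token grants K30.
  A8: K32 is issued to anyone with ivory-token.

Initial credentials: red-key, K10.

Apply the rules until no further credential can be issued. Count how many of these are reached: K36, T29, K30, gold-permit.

4

Holding K10 and red-key grants T29 (A6).
Holding T29 and red-key grants L15 (A5).
Holding red-key, K10, and L15 grants K30 (A3).
Holding L15, K30, and T29 grants K36 (A2).
Holding K36 grants gold-permit (A4).
K36: reached.
T29: reached.
K30: reached.
gold-permit: reached.
All 4 are reached.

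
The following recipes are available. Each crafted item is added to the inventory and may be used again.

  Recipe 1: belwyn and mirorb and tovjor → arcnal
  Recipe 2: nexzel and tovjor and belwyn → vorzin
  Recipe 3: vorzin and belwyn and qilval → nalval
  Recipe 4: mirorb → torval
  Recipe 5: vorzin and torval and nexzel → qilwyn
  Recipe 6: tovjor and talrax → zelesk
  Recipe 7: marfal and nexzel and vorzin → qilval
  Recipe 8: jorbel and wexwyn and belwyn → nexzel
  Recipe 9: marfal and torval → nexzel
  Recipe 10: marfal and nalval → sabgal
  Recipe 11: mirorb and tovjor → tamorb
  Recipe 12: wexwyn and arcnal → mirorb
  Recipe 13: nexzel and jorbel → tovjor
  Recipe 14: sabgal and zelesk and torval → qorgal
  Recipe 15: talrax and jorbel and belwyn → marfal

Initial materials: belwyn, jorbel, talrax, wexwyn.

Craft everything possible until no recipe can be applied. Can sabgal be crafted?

Yes

Using Recipe 8, jorbel, wexwyn, and belwyn make nexzel.
talrax and jorbel and belwyn → marfal (Recipe 15).
nexzel and jorbel → tovjor (Recipe 13).
nexzel and tovjor and belwyn → vorzin (Recipe 2).
Using Recipe 7, marfal, nexzel, and vorzin make qilval.
vorzin and belwyn and qilval → nalval (Recipe 3).
Using Recipe 10, marfal and nalval make sabgal.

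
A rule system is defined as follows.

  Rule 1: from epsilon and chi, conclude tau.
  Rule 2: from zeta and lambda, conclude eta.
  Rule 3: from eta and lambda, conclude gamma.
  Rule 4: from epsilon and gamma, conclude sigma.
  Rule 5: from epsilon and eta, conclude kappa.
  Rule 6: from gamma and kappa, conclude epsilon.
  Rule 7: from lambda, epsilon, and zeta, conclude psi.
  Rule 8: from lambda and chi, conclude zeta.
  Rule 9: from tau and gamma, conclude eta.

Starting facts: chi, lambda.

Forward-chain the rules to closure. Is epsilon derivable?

No

epsilon would need gamma and kappa (Rule 6), but kappa is never established.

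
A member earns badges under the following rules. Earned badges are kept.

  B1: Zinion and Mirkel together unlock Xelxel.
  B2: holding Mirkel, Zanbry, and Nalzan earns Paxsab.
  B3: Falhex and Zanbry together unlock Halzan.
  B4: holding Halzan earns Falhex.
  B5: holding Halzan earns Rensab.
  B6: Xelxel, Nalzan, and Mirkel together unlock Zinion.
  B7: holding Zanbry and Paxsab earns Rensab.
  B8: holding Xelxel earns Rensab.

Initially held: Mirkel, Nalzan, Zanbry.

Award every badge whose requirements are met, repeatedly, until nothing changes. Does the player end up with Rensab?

Yes

With Mirkel, Zanbry, and Nalzan, Paxsab is earned (B2).
With Zanbry and Paxsab, Rensab is earned (B7).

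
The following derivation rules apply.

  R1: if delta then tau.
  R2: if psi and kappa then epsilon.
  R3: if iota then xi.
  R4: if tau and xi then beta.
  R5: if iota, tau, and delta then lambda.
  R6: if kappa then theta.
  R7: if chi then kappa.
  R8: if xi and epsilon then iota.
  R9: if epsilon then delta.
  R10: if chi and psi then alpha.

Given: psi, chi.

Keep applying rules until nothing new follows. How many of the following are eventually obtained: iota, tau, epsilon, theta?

From chi, R7 gives kappa.
psi and kappa hold, so epsilon follows (R2).
From kappa, R6 gives theta.
epsilon holds, so delta follows (R9).
From delta, R1 gives tau.
iota would need xi and epsilon (R8), but xi is never established.
tau: reached.
epsilon: reached.
theta: reached.
Reached: tau, epsilon, and theta — 3 of the 4.

3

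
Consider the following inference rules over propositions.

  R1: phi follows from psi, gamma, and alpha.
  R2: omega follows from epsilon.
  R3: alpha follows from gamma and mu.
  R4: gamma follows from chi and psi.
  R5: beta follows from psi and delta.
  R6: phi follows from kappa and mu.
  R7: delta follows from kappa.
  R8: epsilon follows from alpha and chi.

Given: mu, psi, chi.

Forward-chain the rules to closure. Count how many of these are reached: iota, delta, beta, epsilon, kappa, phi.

From chi and psi, R4 gives gamma.
gamma and mu hold, so alpha follows (R3).
From psi, gamma, and alpha, R1 gives phi.
From alpha and chi, R8 gives epsilon.
No rule produces iota, and it is not given.
delta would need kappa (R7), but kappa is never established.
beta would need psi and delta (R5), but delta is never established.
epsilon: reached.
No rule produces kappa, and it is not given.
phi: reached.
Reached: epsilon and phi — 2 of the 6.

2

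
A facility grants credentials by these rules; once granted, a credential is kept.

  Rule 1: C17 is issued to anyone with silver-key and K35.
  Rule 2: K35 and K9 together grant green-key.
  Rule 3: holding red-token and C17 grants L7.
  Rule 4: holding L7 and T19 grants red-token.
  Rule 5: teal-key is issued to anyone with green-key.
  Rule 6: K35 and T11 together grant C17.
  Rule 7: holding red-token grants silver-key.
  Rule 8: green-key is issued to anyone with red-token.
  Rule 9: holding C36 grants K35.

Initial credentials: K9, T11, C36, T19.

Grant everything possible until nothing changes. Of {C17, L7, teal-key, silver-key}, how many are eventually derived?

Holding C36 grants K35 (Rule 9).
Holding K35 and K9 grants green-key (Rule 2).
Holding K35 and T11 grants C17 (Rule 6).
Holding green-key grants teal-key (Rule 5).
C17: reached.
L7 would need red-token and C17 (Rule 3), but red-token is never granted.
teal-key: reached.
silver-key would need red-token (Rule 7), but red-token is never granted.
Reached: C17 and teal-key — 2 of the 4.

2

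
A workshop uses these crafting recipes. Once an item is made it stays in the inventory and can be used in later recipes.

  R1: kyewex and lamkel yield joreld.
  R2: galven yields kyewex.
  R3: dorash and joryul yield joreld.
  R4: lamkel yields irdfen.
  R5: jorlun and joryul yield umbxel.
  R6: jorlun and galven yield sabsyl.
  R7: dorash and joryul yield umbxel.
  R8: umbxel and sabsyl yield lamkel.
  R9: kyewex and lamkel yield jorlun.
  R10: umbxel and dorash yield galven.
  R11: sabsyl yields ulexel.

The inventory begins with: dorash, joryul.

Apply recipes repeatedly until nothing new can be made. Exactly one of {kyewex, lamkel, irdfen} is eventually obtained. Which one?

Using R7, dorash and joryul make umbxel.
umbxel and dorash → galven (R10).
galven → kyewex (R2).
lamkel would need umbxel and sabsyl (R8), but sabsyl is never obtained. irdfen would need lamkel (R4), but lamkel is never obtained.

kyewex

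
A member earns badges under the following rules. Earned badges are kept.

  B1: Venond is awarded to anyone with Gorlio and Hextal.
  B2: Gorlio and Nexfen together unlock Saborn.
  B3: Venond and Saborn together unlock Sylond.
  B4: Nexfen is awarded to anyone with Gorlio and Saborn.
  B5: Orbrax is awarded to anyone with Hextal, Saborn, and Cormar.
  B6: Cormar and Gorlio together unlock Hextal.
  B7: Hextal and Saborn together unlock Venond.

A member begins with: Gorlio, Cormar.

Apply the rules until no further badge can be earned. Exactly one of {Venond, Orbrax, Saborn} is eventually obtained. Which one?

Venond

With Cormar and Gorlio, Hextal is earned (B6).
With Gorlio and Hextal, Venond is earned (B1).
Orbrax would need Hextal, Saborn, and Cormar (B5), but Saborn is never earned. Saborn would need Gorlio and Nexfen (B2), but Nexfen is never earned.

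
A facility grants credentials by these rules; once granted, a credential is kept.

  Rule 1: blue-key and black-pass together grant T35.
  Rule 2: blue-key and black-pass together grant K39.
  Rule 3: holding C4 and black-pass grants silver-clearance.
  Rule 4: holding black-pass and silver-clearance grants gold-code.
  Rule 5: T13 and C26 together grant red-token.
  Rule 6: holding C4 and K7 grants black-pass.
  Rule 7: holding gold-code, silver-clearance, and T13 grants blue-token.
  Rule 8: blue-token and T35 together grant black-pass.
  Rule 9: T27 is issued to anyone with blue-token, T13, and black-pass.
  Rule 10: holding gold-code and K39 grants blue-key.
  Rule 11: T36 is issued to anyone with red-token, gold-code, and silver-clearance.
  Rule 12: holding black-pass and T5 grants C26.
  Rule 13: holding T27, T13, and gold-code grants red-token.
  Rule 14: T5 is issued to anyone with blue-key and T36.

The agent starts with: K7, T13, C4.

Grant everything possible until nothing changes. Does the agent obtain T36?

Holding C4 and K7 grants black-pass (Rule 6).
Holding C4 and black-pass grants silver-clearance (Rule 3).
Holding black-pass and silver-clearance grants gold-code (Rule 4).
Holding gold-code, silver-clearance, and T13 grants blue-token (Rule 7).
Holding blue-token, T13, and black-pass grants T27 (Rule 9).
Holding T27, T13, and gold-code grants red-token (Rule 13).
Holding red-token, gold-code, and silver-clearance grants T36 (Rule 11).

Yes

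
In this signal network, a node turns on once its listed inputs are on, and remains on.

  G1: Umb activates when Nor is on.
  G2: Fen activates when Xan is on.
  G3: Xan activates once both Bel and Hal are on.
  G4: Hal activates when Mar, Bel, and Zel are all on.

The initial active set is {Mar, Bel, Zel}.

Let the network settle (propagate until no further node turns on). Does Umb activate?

Umb would need Nor (G1), but Nor never turns on.

No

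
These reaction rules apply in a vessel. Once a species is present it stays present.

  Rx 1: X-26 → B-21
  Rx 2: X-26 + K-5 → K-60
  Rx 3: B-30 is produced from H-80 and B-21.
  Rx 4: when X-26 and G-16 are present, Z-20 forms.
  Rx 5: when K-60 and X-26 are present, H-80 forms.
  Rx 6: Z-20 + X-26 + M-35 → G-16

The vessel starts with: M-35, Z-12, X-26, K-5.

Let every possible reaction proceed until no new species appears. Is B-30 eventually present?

X-26 present → B-21 forms (Rx 1).
X-26 and K-5 present → K-60 forms (Rx 2).
K-60 and X-26 present → H-80 forms (Rx 5).
H-80 and B-21 present → B-30 forms (Rx 3).

Yes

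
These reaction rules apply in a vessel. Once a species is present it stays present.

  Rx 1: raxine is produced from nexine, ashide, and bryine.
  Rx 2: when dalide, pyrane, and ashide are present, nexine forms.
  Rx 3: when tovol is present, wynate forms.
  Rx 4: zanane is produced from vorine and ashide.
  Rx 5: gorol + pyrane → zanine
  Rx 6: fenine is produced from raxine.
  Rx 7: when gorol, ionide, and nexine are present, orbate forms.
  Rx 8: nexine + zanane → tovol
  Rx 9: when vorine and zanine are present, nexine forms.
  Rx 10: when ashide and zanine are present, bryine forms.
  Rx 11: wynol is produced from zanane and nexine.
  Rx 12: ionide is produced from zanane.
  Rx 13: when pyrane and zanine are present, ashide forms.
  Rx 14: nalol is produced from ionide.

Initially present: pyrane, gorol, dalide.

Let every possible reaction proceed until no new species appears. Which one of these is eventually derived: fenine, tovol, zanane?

fenine

gorol and pyrane present → zanine forms (Rx 5).
pyrane and zanine present → ashide forms (Rx 13).
ashide and zanine present → bryine forms (Rx 10).
dalide, pyrane, and ashide present → nexine forms (Rx 2).
nexine, ashide, and bryine present → raxine forms (Rx 1).
raxine present → fenine forms (Rx 6).
zanane would need vorine and ashide (Rx 4), but vorine never forms. tovol would need nexine and zanane (Rx 8), but zanane never forms.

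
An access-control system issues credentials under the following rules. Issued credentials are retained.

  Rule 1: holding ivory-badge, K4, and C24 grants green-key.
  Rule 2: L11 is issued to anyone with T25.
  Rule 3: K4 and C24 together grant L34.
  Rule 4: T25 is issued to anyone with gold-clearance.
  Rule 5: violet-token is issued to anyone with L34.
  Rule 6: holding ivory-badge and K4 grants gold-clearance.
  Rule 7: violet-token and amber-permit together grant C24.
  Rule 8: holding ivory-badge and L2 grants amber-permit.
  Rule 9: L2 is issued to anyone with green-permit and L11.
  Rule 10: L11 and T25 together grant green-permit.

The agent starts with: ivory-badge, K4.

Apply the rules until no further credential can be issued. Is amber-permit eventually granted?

Yes

Holding ivory-badge and K4 grants gold-clearance (Rule 6).
Holding gold-clearance grants T25 (Rule 4).
Holding T25 grants L11 (Rule 2).
Holding L11 and T25 grants green-permit (Rule 10).
Holding green-permit and L11 grants L2 (Rule 9).
Holding ivory-badge and L2 grants amber-permit (Rule 8).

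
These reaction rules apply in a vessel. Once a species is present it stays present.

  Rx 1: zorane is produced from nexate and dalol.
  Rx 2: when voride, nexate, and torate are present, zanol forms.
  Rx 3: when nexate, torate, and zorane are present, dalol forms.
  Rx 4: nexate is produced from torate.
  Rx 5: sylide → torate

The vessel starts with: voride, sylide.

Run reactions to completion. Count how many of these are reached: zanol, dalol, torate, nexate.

sylide present → torate forms (Rx 5).
torate present → nexate forms (Rx 4).
voride, nexate, and torate present → zanol forms (Rx 2).
zanol: reached.
dalol would need nexate, torate, and zorane (Rx 3), but zorane never forms.
torate: reached.
nexate: reached.
Reached: zanol, torate, and nexate — 3 of the 4.

3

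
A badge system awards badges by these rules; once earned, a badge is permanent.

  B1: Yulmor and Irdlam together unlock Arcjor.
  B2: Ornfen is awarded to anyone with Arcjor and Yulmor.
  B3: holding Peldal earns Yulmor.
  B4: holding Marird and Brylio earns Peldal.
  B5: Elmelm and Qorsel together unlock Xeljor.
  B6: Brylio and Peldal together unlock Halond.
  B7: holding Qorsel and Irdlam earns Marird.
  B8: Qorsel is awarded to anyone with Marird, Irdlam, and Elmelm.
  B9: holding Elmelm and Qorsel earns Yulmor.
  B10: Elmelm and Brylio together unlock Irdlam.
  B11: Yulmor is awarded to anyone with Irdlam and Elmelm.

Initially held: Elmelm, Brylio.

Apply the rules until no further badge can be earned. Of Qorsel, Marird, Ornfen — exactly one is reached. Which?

Ornfen

With Elmelm and Brylio, Irdlam is earned (B10).
With Irdlam and Elmelm, Yulmor is earned (B11).
With Yulmor and Irdlam, Arcjor is earned (B1).
With Arcjor and Yulmor, Ornfen is earned (B2).
Qorsel would need Marird, Irdlam, and Elmelm (B8), but Marird is never earned. Marird would need Qorsel and Irdlam (B7), but Qorsel is never earned.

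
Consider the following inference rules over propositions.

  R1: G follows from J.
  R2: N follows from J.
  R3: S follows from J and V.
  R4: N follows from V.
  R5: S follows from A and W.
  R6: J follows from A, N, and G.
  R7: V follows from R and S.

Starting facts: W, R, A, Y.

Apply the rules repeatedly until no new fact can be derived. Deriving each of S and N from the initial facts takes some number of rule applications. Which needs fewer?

S

S: A and W hold, so S follows (R5). [1 rule application]
N: From A and W, R5 gives S. From R and S, R7 gives V. From V, R4 gives N. [3 rule applications]
S needs fewer.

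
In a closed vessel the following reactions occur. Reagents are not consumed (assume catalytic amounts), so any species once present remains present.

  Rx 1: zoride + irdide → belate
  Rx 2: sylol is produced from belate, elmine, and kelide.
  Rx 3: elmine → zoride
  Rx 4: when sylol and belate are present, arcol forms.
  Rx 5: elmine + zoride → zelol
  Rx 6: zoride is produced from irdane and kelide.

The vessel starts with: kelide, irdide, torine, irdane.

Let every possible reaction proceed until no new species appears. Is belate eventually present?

Yes

irdane and kelide present → zoride forms (Rx 6).
zoride and irdide present → belate forms (Rx 1).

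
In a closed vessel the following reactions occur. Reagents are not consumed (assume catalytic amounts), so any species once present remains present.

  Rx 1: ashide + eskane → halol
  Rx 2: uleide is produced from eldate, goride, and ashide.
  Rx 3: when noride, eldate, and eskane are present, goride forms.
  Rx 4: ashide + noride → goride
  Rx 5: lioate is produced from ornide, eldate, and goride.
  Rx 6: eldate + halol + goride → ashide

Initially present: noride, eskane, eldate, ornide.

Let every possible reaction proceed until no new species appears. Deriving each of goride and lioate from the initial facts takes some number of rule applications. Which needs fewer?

goride: noride, eldate, and eskane present → goride forms (Rx 3). [1 rule application]
lioate: noride, eldate, and eskane present → goride forms (Rx 3). ornide, eldate, and goride present → lioate forms (Rx 5). [2 rule applications]
goride needs fewer.

goride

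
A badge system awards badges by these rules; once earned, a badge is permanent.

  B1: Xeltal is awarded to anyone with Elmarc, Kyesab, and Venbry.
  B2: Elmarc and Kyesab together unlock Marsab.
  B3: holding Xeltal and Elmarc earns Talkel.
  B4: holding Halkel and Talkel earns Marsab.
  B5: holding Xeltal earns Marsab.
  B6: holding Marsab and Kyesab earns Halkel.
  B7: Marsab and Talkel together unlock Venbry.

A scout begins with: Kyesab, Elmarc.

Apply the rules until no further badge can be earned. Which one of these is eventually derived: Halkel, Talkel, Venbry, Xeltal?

With Elmarc and Kyesab, Marsab is earned (B2).
With Marsab and Kyesab, Halkel is earned (B6).
Talkel would need Xeltal and Elmarc (B3), but Xeltal is never earned. Venbry would need Marsab and Talkel (B7), but Talkel is never earned. Xeltal would need Elmarc, Kyesab, and Venbry (B1), but Venbry is never earned.

Halkel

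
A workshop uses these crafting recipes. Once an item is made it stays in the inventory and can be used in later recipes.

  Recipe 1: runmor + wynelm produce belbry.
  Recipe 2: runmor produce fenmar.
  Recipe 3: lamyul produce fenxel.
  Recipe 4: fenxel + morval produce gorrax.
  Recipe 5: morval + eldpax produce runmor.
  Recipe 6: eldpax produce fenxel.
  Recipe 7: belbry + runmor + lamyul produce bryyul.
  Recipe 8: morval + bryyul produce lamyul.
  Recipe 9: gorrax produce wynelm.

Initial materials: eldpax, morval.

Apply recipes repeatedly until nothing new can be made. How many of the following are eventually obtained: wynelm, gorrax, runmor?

morval + eldpax → runmor (Recipe 5).
Using Recipe 6, eldpax makes fenxel.
fenxel + morval → gorrax (Recipe 4).
Using Recipe 9, gorrax makes wynelm.
wynelm: reached.
gorrax: reached.
runmor: reached.
All 3 are reached.

3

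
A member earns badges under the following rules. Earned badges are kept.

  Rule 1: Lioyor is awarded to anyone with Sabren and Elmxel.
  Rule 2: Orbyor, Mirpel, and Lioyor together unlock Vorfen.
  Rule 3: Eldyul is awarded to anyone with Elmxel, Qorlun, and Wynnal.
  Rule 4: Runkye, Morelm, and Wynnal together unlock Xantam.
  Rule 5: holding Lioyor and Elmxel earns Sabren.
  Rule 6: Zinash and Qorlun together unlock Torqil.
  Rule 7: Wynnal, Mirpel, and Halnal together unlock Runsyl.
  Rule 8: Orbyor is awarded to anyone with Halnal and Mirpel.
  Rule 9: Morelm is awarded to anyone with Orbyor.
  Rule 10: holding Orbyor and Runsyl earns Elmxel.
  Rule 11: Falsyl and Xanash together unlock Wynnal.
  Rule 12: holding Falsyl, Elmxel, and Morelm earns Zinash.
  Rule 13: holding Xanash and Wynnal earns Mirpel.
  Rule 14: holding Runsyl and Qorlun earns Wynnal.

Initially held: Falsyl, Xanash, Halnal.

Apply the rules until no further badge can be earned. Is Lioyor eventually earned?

Lioyor would need Sabren and Elmxel (Rule 1), but Sabren is never earned.

No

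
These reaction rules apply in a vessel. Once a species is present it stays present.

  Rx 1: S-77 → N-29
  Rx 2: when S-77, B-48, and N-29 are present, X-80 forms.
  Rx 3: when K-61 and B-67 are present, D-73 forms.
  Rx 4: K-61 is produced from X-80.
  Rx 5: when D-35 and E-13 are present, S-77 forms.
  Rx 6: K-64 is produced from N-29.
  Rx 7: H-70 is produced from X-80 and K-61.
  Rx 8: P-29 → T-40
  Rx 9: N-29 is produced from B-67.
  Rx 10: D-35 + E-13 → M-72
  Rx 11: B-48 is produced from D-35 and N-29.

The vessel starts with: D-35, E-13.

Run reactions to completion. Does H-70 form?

Yes

D-35 and E-13 present → S-77 forms (Rx 5).
S-77 present → N-29 forms (Rx 1).
D-35 and N-29 present → B-48 forms (Rx 11).
S-77, B-48, and N-29 present → X-80 forms (Rx 2).
X-80 present → K-61 forms (Rx 4).
X-80 and K-61 present → H-70 forms (Rx 7).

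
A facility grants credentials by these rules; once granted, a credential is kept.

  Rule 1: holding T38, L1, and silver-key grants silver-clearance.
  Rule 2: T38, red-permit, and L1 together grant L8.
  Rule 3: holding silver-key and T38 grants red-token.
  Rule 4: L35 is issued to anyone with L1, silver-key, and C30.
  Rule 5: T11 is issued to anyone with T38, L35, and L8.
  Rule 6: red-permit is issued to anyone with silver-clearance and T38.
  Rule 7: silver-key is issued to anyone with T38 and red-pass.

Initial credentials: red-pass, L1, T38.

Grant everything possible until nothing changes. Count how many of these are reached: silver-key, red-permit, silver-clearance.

3

Holding T38 and red-pass grants silver-key (Rule 7).
Holding T38, L1, and silver-key grants silver-clearance (Rule 1).
Holding silver-clearance and T38 grants red-permit (Rule 6).
silver-key: reached.
red-permit: reached.
silver-clearance: reached.
All 3 are reached.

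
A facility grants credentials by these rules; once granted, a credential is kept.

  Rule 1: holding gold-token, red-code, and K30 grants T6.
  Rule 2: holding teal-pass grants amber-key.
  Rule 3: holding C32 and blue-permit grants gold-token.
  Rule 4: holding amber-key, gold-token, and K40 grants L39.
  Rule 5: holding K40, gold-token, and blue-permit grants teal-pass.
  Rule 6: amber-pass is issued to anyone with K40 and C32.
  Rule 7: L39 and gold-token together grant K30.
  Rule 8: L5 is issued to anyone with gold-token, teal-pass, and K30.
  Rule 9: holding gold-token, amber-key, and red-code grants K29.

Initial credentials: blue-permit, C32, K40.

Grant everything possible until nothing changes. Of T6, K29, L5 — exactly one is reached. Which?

Holding C32 and blue-permit grants gold-token (Rule 3).
Holding K40, gold-token, and blue-permit grants teal-pass (Rule 5).
Holding teal-pass grants amber-key (Rule 2).
Holding amber-key, gold-token, and K40 grants L39 (Rule 4).
Holding L39 and gold-token grants K30 (Rule 7).
Holding gold-token, teal-pass, and K30 grants L5 (Rule 8).
T6 would need gold-token, red-code, and K30 (Rule 1), but red-code is never granted. K29 would need gold-token, amber-key, and red-code (Rule 9), but red-code is never granted.

L5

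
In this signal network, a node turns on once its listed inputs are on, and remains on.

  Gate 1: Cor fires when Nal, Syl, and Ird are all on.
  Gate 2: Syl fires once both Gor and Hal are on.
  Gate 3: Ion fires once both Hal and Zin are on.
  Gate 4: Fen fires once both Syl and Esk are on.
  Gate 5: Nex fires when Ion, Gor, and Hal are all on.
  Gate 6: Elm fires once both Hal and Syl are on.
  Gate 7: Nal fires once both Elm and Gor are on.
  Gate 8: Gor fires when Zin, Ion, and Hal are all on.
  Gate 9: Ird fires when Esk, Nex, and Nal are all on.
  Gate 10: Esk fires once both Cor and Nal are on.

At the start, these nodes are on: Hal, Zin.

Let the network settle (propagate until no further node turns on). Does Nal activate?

Hal and Zin are on, so Ion fires (Gate 3).
Gate 8: Zin, Ion, and Hal on → Gor on.
Gate 2: Gor and Hal on → Syl on.
Hal and Syl are on, so Elm fires (Gate 6).
Elm and Gor are on, so Nal fires (Gate 7).

Yes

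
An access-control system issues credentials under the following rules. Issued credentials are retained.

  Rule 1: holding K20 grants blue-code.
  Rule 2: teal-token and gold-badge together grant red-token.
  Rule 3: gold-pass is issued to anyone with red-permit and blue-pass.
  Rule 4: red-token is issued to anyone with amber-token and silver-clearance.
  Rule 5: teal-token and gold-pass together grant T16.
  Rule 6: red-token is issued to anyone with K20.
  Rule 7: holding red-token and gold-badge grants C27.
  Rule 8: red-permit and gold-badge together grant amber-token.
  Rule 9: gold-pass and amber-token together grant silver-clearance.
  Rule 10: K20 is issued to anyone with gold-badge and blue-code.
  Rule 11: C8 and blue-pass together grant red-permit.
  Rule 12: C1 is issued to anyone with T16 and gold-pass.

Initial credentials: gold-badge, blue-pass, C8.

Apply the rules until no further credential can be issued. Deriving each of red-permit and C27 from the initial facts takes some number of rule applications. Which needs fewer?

red-permit

red-permit: Holding C8 and blue-pass grants red-permit (Rule 11). [1 rule application]
C27: Holding C8 and blue-pass grants red-permit (Rule 11). Holding red-permit and gold-badge grants amber-token (Rule 8). Holding red-permit and blue-pass grants gold-pass (Rule 3). Holding gold-pass and amber-token grants silver-clearance (Rule 9). Holding amber-token and silver-clearance grants red-token (Rule 4). Holding red-token and gold-badge grants C27 (Rule 7). [6 rule applications]
red-permit needs fewer.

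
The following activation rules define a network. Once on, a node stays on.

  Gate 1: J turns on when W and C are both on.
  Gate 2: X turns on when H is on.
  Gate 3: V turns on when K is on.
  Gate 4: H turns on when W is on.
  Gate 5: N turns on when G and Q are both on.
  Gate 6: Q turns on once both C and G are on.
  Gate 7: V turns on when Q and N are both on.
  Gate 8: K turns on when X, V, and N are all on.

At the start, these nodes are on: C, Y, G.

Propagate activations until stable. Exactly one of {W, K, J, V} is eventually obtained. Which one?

Gate 6: C and G on → Q on.
Gate 5: G and Q on → N on.
Gate 7: Q and N on → V on.
K would need X, V, and N (Gate 8), but X never turns on. No rule produces W, and it is not given. J would need W and C (Gate 1), but W never turns on.

V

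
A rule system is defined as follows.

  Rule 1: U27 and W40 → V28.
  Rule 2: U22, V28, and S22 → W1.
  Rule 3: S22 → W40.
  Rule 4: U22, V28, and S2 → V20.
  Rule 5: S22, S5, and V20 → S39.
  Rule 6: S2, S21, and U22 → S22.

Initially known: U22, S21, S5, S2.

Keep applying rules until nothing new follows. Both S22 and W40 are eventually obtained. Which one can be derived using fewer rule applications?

S22

S22: S2, S21, and U22 hold, so S22 follows (Rule 6). [1 rule application]
W40: S2, S21, and U22 hold, so S22 follows (Rule 6). S22 holds, so W40 follows (Rule 3). [2 rule applications]
S22 needs fewer.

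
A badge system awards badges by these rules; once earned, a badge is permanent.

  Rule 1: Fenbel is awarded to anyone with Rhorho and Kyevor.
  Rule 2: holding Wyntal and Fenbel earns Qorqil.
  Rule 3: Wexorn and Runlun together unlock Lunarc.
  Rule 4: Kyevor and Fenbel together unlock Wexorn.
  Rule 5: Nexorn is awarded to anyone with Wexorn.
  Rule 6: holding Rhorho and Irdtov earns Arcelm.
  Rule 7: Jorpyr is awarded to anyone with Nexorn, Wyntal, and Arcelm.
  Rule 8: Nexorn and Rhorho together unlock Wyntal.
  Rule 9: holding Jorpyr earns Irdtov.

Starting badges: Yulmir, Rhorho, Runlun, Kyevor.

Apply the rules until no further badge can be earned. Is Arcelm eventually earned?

Arcelm would need Rhorho and Irdtov (Rule 6), but Irdtov is never earned.

No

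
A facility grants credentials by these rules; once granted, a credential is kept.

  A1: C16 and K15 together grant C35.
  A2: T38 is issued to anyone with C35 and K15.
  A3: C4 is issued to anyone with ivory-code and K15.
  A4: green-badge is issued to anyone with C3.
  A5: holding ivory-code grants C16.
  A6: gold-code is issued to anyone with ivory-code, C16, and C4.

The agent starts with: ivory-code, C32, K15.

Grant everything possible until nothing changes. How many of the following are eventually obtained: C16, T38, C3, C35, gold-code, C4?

Holding ivory-code and K15 grants C4 (A3).
Holding ivory-code grants C16 (A5).
Holding ivory-code, C16, and C4 grants gold-code (A6).
Holding C16 and K15 grants C35 (A1).
Holding C35 and K15 grants T38 (A2).
C16: reached.
T38: reached.
No rule produces C3, and it is not given.
C35: reached.
gold-code: reached.
C4: reached.
Reached: C16, T38, C35, gold-code, and C4 — 5 of the 6.

5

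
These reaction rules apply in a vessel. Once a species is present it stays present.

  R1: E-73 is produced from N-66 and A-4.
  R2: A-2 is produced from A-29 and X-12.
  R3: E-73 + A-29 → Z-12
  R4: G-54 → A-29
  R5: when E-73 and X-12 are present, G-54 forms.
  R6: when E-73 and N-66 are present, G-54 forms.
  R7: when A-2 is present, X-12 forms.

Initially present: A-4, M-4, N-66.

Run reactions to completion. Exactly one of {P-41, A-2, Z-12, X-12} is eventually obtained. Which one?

Z-12

N-66 and A-4 present → E-73 forms (R1).
E-73 and N-66 present → G-54 forms (R6).
G-54 present → A-29 forms (R4).
E-73 and A-29 present → Z-12 forms (R3).
No rule produces P-41, and it is not given. X-12 would need A-2 (R7), but A-2 never forms. A-2 would need A-29 and X-12 (R2), but X-12 never forms.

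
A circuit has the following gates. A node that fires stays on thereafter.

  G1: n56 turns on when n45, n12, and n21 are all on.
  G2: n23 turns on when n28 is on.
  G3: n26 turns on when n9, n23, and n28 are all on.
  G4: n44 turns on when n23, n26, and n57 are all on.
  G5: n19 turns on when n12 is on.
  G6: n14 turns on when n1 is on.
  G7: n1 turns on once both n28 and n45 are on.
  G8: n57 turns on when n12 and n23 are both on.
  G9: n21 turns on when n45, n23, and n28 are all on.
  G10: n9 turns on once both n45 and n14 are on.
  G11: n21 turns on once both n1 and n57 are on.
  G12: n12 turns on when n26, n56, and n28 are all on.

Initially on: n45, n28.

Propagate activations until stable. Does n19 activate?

n19 would need n12 (G5), but n12 never turns on.

No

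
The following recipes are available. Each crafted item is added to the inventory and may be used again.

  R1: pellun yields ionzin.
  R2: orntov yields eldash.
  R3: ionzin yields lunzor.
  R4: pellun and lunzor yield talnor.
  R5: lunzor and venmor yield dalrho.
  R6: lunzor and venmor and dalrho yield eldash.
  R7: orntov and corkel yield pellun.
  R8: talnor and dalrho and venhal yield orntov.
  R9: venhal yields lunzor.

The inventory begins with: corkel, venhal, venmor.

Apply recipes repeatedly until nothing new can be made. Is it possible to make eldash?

Yes

Using R9, venhal makes lunzor.
Using R5, lunzor and venmor make dalrho.
Using R6, lunzor, venmor, and dalrho make eldash.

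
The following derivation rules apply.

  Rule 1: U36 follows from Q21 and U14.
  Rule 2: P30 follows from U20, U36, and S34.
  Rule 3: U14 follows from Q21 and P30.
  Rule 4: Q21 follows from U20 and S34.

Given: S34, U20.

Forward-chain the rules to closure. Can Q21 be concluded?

Yes

From U20 and S34, Rule 4 gives Q21.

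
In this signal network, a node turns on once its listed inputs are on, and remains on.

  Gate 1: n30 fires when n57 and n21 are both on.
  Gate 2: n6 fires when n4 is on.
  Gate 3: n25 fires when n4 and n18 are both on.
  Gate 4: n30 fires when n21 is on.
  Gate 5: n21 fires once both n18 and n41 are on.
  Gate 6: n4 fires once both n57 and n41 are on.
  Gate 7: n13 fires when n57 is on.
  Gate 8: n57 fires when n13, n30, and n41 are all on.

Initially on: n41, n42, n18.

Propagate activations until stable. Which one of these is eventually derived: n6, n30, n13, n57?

n30

n18 and n41 are on, so n21 fires (Gate 5).
Gate 4: n21 on → n30 on.
n57 would need n13, n30, and n41 (Gate 8), but n13 never turns on. n6 would need n4 (Gate 2), but n4 never turns on. n13 would need n57 (Gate 7), but n57 never turns on.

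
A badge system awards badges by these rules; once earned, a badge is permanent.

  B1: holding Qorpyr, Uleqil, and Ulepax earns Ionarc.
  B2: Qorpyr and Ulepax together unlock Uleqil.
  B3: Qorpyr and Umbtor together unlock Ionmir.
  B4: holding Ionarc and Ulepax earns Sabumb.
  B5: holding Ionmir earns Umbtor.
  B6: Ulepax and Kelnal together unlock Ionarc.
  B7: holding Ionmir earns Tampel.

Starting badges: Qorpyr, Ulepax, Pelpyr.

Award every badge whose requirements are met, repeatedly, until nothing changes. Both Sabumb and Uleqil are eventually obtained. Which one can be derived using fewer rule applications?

Uleqil

Uleqil: With Qorpyr and Ulepax, Uleqil is earned (B2). [1 rule application]
Sabumb: With Qorpyr and Ulepax, Uleqil is earned (B2). With Qorpyr, Uleqil, and Ulepax, Ionarc is earned (B1). With Ionarc and Ulepax, Sabumb is earned (B4). [3 rule applications]
Uleqil needs fewer.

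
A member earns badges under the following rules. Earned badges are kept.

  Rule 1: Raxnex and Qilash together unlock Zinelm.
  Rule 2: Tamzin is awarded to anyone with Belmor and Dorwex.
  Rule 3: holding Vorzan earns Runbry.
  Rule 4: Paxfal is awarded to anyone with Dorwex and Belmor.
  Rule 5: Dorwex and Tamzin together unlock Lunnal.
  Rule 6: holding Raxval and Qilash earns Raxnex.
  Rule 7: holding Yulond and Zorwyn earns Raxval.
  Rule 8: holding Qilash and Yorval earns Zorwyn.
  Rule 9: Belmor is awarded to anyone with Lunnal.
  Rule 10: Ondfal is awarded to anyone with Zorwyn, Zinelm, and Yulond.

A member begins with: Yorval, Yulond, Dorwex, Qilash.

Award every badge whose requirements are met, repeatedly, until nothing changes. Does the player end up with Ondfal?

Yes

With Qilash and Yorval, Zorwyn is earned (Rule 8).
With Yulond and Zorwyn, Raxval is earned (Rule 7).
With Raxval and Qilash, Raxnex is earned (Rule 6).
With Raxnex and Qilash, Zinelm is earned (Rule 1).
With Zorwyn, Zinelm, and Yulond, Ondfal is earned (Rule 10).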